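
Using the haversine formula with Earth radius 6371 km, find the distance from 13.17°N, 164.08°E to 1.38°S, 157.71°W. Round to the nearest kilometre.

Δλ = -157.71 − 164.08 = -321.79°; wrapped into (−180°, 180°]: 38.21°.
Δφ = -1.38 − 13.17 = -14.55°.
a = sin²(Δφ/2) + cos φ₁ · cos φ₂ · sin²(Δλ/2) = 0.120313.
c = 2·atan2(√a, √(1−a)) = 0.70845 rad → d = 6371·c ≈ 4513.51 km.

4514 km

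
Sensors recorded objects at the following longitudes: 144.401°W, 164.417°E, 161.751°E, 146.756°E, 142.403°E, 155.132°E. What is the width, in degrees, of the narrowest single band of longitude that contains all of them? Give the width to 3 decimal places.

Sort the longitudes: -144.401°, +142.403°, +146.756°, +155.132°, +161.751°, +164.417°.
Eastward gaps between consecutive values (wrapping around): 286.804°, 4.353°, 8.376°, 6.619°, 2.666°, 51.182°.
Largest gap = 286.804° ⇒ minimal covering band is its complement: 360° − 286.804° = 73.196°.
Band runs from +142.403° eastward to -144.401°, crossing the antimeridian.

73.196°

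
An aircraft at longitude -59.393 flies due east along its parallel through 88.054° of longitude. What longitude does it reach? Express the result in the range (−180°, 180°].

Start at -59.393°; shift +88.054° → +28.661°.
+28.661° already lies in (−180°, 180°].

+28.661°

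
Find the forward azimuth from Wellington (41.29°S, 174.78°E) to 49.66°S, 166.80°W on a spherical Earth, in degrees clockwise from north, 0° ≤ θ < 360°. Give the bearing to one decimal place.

Δλ = -166.80 − 174.78 = -341.58°; wrapped into (−180°, 180°]: 18.42°.
θ = atan2( sin Δλ · cos φ₂ , cos φ₁ · sin φ₂ − sin φ₁ · cos φ₂ · cos Δλ )
  = atan2(0.20454, -0.16745) = 129.306° → normalised to [0°, 360°): 129.306°.

129.3°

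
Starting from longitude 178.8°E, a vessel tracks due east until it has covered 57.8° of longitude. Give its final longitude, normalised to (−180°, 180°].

123.4°W

Start at +178.8°; shift +57.8° → +236.6°.
+236.6° lies outside (−180°, 180°]; subtract 360° → -123.4°.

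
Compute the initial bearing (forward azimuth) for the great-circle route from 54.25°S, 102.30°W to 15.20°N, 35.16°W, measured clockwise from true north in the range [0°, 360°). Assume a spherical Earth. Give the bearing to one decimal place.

Δλ = -35.16 − -102.30 = 67.14°.
θ = atan2( sin Δλ · cos φ₂ , cos φ₁ · sin φ₂ − sin φ₁ · cos φ₂ · cos Δλ )
  = atan2(0.88922, 0.45744) = 62.778° → normalised to [0°, 360°): 62.778°.

62.8°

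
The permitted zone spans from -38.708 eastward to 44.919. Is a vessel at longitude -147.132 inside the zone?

Band width going east from -38.708° to +44.919°: ((44.919 − -38.708) mod 360) = 83.627°.
Offset of -147.132° east of the west edge: ((-147.132 − -38.708) mod 360) = 251.576°.
251.576° > 83.627° ⇒ outside.

No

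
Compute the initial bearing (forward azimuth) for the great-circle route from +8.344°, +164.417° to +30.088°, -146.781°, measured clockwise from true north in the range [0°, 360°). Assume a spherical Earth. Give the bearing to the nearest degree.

Δλ = -146.781 − 164.417 = -311.198°; wrapped into (−180°, 180°]: 48.802°.
θ = atan2( sin Δλ · cos φ₂ , cos φ₁ · sin φ₂ − sin φ₁ · cos φ₂ · cos Δλ )
  = atan2(0.65105, 0.41332) = 57.591° → normalised to [0°, 360°): 57.591°.

58°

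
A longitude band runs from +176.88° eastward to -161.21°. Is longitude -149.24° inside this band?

Band width going east from +176.88° to -161.21°: ((-161.21 − 176.88) mod 360) = 21.91°.
Offset of -149.24° east of the west edge: ((-149.24 − 176.88) mod 360) = 33.88°.
33.88° > 21.91° ⇒ outside.

No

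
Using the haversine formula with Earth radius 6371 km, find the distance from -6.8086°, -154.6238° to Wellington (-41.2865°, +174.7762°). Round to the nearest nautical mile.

Δλ = 174.7762 − -154.6238 = 329.4000°; wrapped into (−180°, 180°]: -30.6000°.
Δφ = -41.2865 − -6.8086 = -34.4779°.
a = sin²(Δφ/2) + cos φ₁ · cos φ₂ · sin²(Δλ/2) = 0.139779.
c = 2·atan2(√a, √(1−a)) = 0.76636 rad → d = 6371·c ≈ 4882.47 km ≈ 2636.32 nmi.

2636 nmi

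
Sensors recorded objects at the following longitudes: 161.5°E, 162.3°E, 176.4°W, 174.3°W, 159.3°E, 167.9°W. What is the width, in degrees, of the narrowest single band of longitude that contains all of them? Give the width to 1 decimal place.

32.8°

Sort the longitudes: -176.4°, -174.3°, -167.9°, +159.3°, +161.5°, +162.3°.
Eastward gaps between consecutive values (wrapping around): 2.1°, 6.4°, 327.2°, 2.2°, 0.8°, 21.3°.
Largest gap = 327.2° ⇒ minimal covering band is its complement: 360° − 327.2° = 32.8°.
Band runs from +159.3° eastward to -167.9°, crossing the antimeridian.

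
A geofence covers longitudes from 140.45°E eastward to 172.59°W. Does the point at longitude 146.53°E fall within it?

Yes

Band width going east from +140.45° to -172.59°: ((-172.59 − 140.45) mod 360) = 46.96°.
Offset of +146.53° east of the west edge: ((146.53 − 140.45) mod 360) = 6.08°.
6.08° ≤ 46.96° ⇒ inside.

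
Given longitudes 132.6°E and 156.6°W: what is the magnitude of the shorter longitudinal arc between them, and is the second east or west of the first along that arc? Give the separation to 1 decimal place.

70.8° east

Raw difference: -156.6 − 132.6 = -289.2°.
Normalise into (−180°, 180°]: -289.2° + 360° = 70.8°.
Positive ⇒ the second point lies to the east; separation 70.8°.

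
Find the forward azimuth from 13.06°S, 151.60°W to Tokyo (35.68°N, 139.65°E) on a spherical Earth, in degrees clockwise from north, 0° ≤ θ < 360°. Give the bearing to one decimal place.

310.0°

Δλ = 139.65 − -151.60 = 291.25°; wrapped into (−180°, 180°]: -68.75°.
θ = atan2( sin Δλ · cos φ₂ , cos φ₁ · sin φ₂ − sin φ₁ · cos φ₂ · cos Δλ )
  = atan2(-0.75706, 0.63470) = -50.024° → normalised to [0°, 360°): 309.976°.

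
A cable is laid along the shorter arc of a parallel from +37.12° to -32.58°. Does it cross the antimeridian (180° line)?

No

Signed shortest Δλ = ((-32.58 − 37.12 + 180) mod 360) − 180 = -69.7°.
Going west by 69.7° from +37.12° reaches -32.58° without touching 180°.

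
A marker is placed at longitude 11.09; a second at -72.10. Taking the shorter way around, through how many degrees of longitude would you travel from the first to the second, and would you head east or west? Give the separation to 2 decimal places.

83.19° west

Raw difference: -72.10 − 11.09 = -83.19°.
Normalise into (−180°, 180°]: -83.19° stays -83.19°.
Negative ⇒ the second point lies to the west; separation 83.19°.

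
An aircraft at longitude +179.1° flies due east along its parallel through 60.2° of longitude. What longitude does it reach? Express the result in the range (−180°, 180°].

-120.7°

Start at +179.1°; shift +60.2° → +239.3°.
+239.3° lies outside (−180°, 180°]; subtract 360° → -120.7°.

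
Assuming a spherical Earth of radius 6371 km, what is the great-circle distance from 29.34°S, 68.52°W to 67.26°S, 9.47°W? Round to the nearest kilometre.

5705 km

Δλ = -9.47 − -68.52 = 59.05°.
Δφ = -67.26 − -29.34 = -37.92°.
a = sin²(Δφ/2) + cos φ₁ · cos φ₂ · sin²(Δλ/2) = 0.187399.
c = 2·atan2(√a, √(1−a)) = 0.89541 rad → d = 6371·c ≈ 5704.63 km.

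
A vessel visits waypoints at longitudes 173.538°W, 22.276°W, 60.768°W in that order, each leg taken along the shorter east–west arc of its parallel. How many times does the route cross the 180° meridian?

Leg 1: -173.538° → -22.276°, shortest Δλ = 151.262° (east) — does not cross 180°.
Leg 2: -22.276° → -60.768°, shortest Δλ = -38.492° (west) — does not cross 180°.
Total crossings: 0.

0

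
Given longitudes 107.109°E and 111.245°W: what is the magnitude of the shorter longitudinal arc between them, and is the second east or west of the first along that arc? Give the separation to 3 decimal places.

Raw difference: -111.245 − 107.109 = -218.354°.
Normalise into (−180°, 180°]: -218.354° + 360° = 141.646°.
Positive ⇒ the second point lies to the east; separation 141.646°.

141.646° east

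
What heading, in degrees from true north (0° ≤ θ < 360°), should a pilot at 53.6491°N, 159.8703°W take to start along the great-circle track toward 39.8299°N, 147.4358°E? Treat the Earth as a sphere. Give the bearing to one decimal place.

Δλ = 147.4358 − -159.8703 = 307.3061°; wrapped into (−180°, 180°]: -52.6939°.
θ = atan2( sin Δλ · cos φ₂ , cos φ₁ · sin φ₂ − sin φ₁ · cos φ₂ · cos Δλ )
  = atan2(-0.61083, 0.00479) = -89.551° → normalised to [0°, 360°): 270.449°.

270.4°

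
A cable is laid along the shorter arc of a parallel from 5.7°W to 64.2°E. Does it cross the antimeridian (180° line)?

No

Signed shortest Δλ = ((64.2 − -5.7 + 180) mod 360) − 180 = 69.9°.
Going east by 69.9° from -5.7° reaches +64.2° without touching 180°.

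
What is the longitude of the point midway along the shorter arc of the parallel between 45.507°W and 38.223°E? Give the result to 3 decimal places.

3.642°W

Signed shortest Δλ from -45.507° to +38.223° is +83.730°.
Midpoint longitude = -45.507° + (+83.730°)/2 = -45.507° + 41.865° = -3.642°.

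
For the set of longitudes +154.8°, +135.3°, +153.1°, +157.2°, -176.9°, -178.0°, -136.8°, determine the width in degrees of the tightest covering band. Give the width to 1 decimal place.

Sort the longitudes: -178.0°, -176.9°, -136.8°, +135.3°, +153.1°, +154.8°, +157.2°.
Eastward gaps between consecutive values (wrapping around): 1.1°, 40.1°, 272.1°, 17.8°, 1.7°, 2.4°, 24.8°.
Largest gap = 272.1° ⇒ minimal covering band is its complement: 360° − 272.1° = 87.9°.
Band runs from +135.3° eastward to -136.8°, crossing the antimeridian.

87.9°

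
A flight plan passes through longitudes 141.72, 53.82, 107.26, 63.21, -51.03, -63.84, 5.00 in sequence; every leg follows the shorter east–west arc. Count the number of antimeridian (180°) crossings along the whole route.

Leg 1: +141.72° → +53.82°, shortest Δλ = -87.9° (west) — does not cross 180°.
Leg 2: +53.82° → +107.26°, shortest Δλ = 53.44° (east) — does not cross 180°.
Leg 3: +107.26° → +63.21°, shortest Δλ = -44.05° (west) — does not cross 180°.
Leg 4: +63.21° → -51.03°, shortest Δλ = -114.24° (west) — does not cross 180°.
Leg 5: -51.03° → -63.84°, shortest Δλ = -12.81° (west) — does not cross 180°.
Leg 6: -63.84° → +5.00°, shortest Δλ = 68.84° (east) — does not cross 180°.
Total crossings: 0.

0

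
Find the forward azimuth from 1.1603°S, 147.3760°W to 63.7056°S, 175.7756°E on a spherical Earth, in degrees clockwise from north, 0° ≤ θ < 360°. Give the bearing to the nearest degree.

Δλ = 175.7756 − -147.3760 = 323.1516°; wrapped into (−180°, 180°]: -36.8484°.
θ = atan2( sin Δλ · cos φ₂ , cos φ₁ · sin φ₂ − sin φ₁ · cos φ₂ · cos Δλ )
  = atan2(-0.26566, -0.88917) = -163.365° → normalised to [0°, 360°): 196.635°.

197°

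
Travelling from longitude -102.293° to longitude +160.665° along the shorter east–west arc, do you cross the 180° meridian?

Naïve |160.665 − -102.293| = 262.958° > 180°, so the shorter arc goes the other way round — across 180°.
Signed shortest Δλ = ((160.665 − -102.293 + 180) mod 360) − 180 = -97.042°.
Going west by 97.042° from -102.293° passes through 180° before reaching +160.665°.

Yes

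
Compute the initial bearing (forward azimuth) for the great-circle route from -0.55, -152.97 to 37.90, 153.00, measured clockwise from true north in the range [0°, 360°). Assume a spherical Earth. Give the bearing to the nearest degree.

Δλ = 153.00 − -152.97 = 305.97°; wrapped into (−180°, 180°]: -54.03°.
θ = atan2( sin Δλ · cos φ₂ , cos φ₁ · sin φ₂ − sin φ₁ · cos φ₂ · cos Δλ )
  = atan2(-0.63863, 0.61871) = -45.908° → normalised to [0°, 360°): 314.092°.

314°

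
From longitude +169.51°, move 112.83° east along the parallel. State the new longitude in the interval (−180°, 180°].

Start at +169.51°; shift +112.83° → +282.34°.
+282.34° lies outside (−180°, 180°]; subtract 360° → -77.66°.

-77.66°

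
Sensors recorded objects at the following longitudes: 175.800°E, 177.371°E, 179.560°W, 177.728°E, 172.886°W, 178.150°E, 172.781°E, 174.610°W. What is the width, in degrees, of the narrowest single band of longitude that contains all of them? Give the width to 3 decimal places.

14.333°

Sort the longitudes: -179.560°, -174.610°, -172.886°, +172.781°, +175.800°, +177.371°, +177.728°, +178.150°.
Eastward gaps between consecutive values (wrapping around): 4.950°, 1.724°, 345.667°, 3.019°, 1.571°, 0.357°, 0.422°, 2.290°.
Largest gap = 345.667° ⇒ minimal covering band is its complement: 360° − 345.667° = 14.333°.
Band runs from +172.781° eastward to -172.886°, crossing the antimeridian.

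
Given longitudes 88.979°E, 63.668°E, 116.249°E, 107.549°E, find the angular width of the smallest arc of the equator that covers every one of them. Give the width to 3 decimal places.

52.581°

Sort the longitudes: +63.668°, +88.979°, +107.549°, +116.249°.
Eastward gaps between consecutive values (wrapping around): 25.311°, 18.570°, 8.700°, 307.419°.
Largest gap = 307.419° ⇒ minimal covering band is its complement: 360° − 307.419° = 52.581°.
Band runs from +63.668° eastward to +116.249°.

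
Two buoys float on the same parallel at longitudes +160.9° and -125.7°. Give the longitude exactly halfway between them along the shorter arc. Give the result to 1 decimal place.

-162.4°

Signed shortest Δλ from +160.9° to -125.7° is +73.4°.
Midpoint longitude = +160.9° + (+73.4°)/2 = +160.9° + 36.7° = +197.6°.
Normalise into (−180°, 180°]: -162.4°.
(The naïve average (+160.9 + -125.7)/2 = 17.6° is on the wrong side of the globe.)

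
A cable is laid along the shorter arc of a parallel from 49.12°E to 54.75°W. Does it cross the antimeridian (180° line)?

No

Signed shortest Δλ = ((-54.75 − 49.12 + 180) mod 360) − 180 = -103.87°.
Going west by 103.87° from +49.12° reaches -54.75° without touching 180°.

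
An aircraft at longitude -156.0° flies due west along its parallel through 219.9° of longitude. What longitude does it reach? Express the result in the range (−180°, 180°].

-15.9°

Start at -156.0°; shift −219.9° → -375.9°.
-375.9° lies outside (−180°, 180°]; add 360° → -15.9°.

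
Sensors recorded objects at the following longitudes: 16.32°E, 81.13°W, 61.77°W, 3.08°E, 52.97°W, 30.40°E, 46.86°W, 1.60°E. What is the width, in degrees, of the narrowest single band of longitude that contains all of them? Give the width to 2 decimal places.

Sort the longitudes: -81.13°, -61.77°, -52.97°, -46.86°, +1.60°, +3.08°, +16.32°, +30.40°.
Eastward gaps between consecutive values (wrapping around): 19.36°, 8.80°, 6.11°, 48.46°, 1.48°, 13.24°, 14.08°, 248.47°.
Largest gap = 248.47° ⇒ minimal covering band is its complement: 360° − 248.47° = 111.53°.
Band runs from -81.13° eastward to +30.40°.

111.53°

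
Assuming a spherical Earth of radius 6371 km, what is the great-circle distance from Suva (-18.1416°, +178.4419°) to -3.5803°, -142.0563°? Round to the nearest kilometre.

4592 km

Δλ = -142.0563 − 178.4419 = -320.4982°; wrapped into (−180°, 180°]: 39.5018°.
Δφ = -3.5803 − -18.1416 = 14.5613°.
a = sin²(Δφ/2) + cos φ₁ · cos φ₂ · sin²(Δλ/2) = 0.124370.
c = 2·atan2(√a, √(1−a)) = 0.72083 rad → d = 6371·c ≈ 4592.38 km.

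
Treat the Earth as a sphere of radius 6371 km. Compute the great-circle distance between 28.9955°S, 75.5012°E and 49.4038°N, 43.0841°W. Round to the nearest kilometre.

Δλ = -43.0841 − 75.5012 = -118.5853°.
Δφ = 49.4038 − -28.9955 = 78.3993°.
a = sin²(Δφ/2) + cos φ₁ · cos φ₂ · sin²(Δλ/2) = 0.820198.
c = 2·atan2(√a, √(1−a)) = 2.26581 rad → d = 6371·c ≈ 14435.47 km.

14435 km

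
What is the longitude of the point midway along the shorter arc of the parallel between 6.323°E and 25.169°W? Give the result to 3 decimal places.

9.423°W

Signed shortest Δλ from +6.323° to -25.169° is -31.492°.
Midpoint longitude = +6.323° + (-31.492°)/2 = +6.323° − 15.746° = -9.423°.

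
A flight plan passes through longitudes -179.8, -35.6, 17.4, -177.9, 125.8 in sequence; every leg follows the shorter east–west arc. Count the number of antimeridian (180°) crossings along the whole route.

Leg 1: -179.8° → -35.6°, shortest Δλ = 144.2° (east) — does not cross 180°.
Leg 2: -35.6° → +17.4°, shortest Δλ = 53.0° (east) — does not cross 180°.
Leg 3: +17.4° → -177.9°, shortest Δλ = 164.7° (east) — crosses 180°.
Leg 4: -177.9° → +125.8°, shortest Δλ = -56.3° (west) — crosses 180°.
Total crossings: 2.

2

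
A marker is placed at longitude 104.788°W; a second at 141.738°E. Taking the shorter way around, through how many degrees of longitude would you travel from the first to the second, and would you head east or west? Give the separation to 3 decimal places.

113.474° west

Raw difference: 141.738 − -104.788 = 246.526°.
Normalise into (−180°, 180°]: 246.526° − 360° = -113.474°.
Negative ⇒ the second point lies to the west; separation 113.474°.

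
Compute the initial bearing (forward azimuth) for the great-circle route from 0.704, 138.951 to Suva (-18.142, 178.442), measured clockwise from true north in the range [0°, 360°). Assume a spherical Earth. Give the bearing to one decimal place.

Δλ = 178.442 − 138.951 = 39.491°.
θ = atan2( sin Δλ · cos φ₂ , cos φ₁ · sin φ₂ − sin φ₁ · cos φ₂ · cos Δλ )
  = atan2(0.60434, -0.32036) = 117.928° → normalised to [0°, 360°): 117.928°.

117.9°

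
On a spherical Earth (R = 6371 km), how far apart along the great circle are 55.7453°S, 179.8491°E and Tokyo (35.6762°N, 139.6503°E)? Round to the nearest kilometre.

10856 km

Δλ = 139.6503 − 179.8491 = -40.1988°.
Δφ = 35.6762 − -55.7453 = 91.4215°.
a = sin²(Δφ/2) + cos φ₁ · cos φ₂ · sin²(Δλ/2) = 0.566401.
c = 2·atan2(√a, √(1−a)) = 1.70399 rad → d = 6371·c ≈ 10856.13 km.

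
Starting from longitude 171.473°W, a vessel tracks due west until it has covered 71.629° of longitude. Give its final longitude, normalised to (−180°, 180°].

116.898°E

Start at -171.473°; shift −71.629° → -243.102°.
-243.102° lies outside (−180°, 180°]; add 360° → +116.898°.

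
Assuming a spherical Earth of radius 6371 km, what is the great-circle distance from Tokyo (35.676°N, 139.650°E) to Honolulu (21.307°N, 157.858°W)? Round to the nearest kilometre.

Δλ = -157.858 − 139.650 = -297.508°; wrapped into (−180°, 180°]: 62.492°.
Δφ = 21.307 − 35.676 = -14.369°.
a = sin²(Δφ/2) + cos φ₁ · cos φ₂ · sin²(Δλ/2) = 0.219269.
c = 2·atan2(√a, √(1−a)) = 0.97465 rad → d = 6371·c ≈ 6209.47 km.

6209 km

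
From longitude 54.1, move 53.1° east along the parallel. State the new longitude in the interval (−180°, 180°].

Start at +54.1°; shift +53.1° → +107.2°.
+107.2° already lies in (−180°, 180°].

+107.2°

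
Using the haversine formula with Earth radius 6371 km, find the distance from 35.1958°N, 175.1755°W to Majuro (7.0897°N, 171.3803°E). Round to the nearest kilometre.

3414 km

Δλ = 171.3803 − -175.1755 = 346.5558°; wrapped into (−180°, 180°]: -13.4442°.
Δφ = 7.0897 − 35.1958 = -28.1061°.
a = sin²(Δφ/2) + cos φ₁ · cos φ₂ · sin²(Δλ/2) = 0.070073.
c = 2·atan2(√a, √(1−a)) = 0.53581 rad → d = 6371·c ≈ 3413.66 km.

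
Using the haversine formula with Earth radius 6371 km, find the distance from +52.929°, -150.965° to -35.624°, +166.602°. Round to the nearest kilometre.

Δλ = 166.602 − -150.965 = 317.567°; wrapped into (−180°, 180°]: -42.433°.
Δφ = -35.624 − 52.929 = -88.553°.
a = sin²(Δφ/2) + cos φ₁ · cos φ₂ · sin²(Δλ/2) = 0.551547.
c = 2·atan2(√a, √(1−a)) = 1.67407 rad → d = 6371·c ≈ 10665.52 km.

10666 km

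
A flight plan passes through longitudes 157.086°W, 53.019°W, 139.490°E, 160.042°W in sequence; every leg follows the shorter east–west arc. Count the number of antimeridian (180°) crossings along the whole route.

2

Leg 1: -157.086° → -53.019°, shortest Δλ = 104.067° (east) — does not cross 180°.
Leg 2: -53.019° → +139.490°, shortest Δλ = -167.491° (west) — crosses 180°.
Leg 3: +139.490° → -160.042°, shortest Δλ = 60.468° (east) — crosses 180°.
Total crossings: 2.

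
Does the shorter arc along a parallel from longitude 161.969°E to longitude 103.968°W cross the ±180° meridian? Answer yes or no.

Yes

Naïve |-103.968 − 161.969| = 265.937° > 180°, so the shorter arc goes the other way round — across 180°.
Signed shortest Δλ = ((-103.968 − 161.969 + 180) mod 360) − 180 = 94.063°.
Going east by 94.063° from +161.969° passes through 180° before reaching -103.968°.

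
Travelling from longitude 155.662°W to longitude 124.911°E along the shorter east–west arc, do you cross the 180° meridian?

Yes

Naïve |124.911 − -155.662| = 280.573° > 180°, so the shorter arc goes the other way round — across 180°.
Signed shortest Δλ = ((124.911 − -155.662 + 180) mod 360) − 180 = -79.427°.
Going west by 79.427° from -155.662° passes through 180° before reaching +124.911°.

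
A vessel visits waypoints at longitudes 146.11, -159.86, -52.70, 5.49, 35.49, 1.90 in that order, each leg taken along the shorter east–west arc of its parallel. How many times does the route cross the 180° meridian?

1

Leg 1: +146.11° → -159.86°, shortest Δλ = 54.03° (east) — crosses 180°.
Leg 2: -159.86° → -52.70°, shortest Δλ = 107.16° (east) — does not cross 180°.
Leg 3: -52.70° → +5.49°, shortest Δλ = 58.19° (east) — does not cross 180°.
Leg 4: +5.49° → +35.49°, shortest Δλ = 30.0° (east) — does not cross 180°.
Leg 5: +35.49° → +1.90°, shortest Δλ = -33.59° (west) — does not cross 180°.
Total crossings: 1.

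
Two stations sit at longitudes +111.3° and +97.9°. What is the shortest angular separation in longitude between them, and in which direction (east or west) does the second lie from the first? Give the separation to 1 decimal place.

13.4° west

Raw difference: 97.9 − 111.3 = -13.4°.
Normalise into (−180°, 180°]: -13.4° stays -13.4°.
Negative ⇒ the second point lies to the west; separation 13.4°.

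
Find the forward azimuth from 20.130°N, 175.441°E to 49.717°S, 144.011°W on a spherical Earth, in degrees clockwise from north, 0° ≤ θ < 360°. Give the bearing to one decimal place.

Δλ = -144.011 − 175.441 = -319.452°; wrapped into (−180°, 180°]: 40.548°.
θ = atan2( sin Δλ · cos φ₂ , cos φ₁ · sin φ₂ − sin φ₁ · cos φ₂ · cos Δλ )
  = atan2(0.42032, -0.88534) = 154.604° → normalised to [0°, 360°): 154.604°.

154.6°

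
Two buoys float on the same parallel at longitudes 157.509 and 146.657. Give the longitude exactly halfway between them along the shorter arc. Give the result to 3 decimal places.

Signed shortest Δλ from +157.509° to +146.657° is -10.852°.
Midpoint longitude = +157.509° + (-10.852°)/2 = +157.509° − 5.426° = +152.083°.

+152.083°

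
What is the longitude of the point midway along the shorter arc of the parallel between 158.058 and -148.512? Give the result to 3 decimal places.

Signed shortest Δλ from +158.058° to -148.512° is +53.430°.
Midpoint longitude = +158.058° + (+53.430°)/2 = +158.058° + 26.715° = +184.773°.
Normalise into (−180°, 180°]: -175.227°.
(The naïve average (+158.058 + -148.512)/2 = 4.773° is on the wrong side of the globe.)

-175.227°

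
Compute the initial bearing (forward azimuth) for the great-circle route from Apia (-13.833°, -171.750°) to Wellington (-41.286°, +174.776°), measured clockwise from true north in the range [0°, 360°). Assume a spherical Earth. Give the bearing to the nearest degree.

Δλ = 174.776 − -171.750 = 346.526°; wrapped into (−180°, 180°]: -13.474°.
θ = atan2( sin Δλ · cos φ₂ , cos φ₁ · sin φ₂ − sin φ₁ · cos φ₂ · cos Δλ )
  = atan2(-0.17509, -0.46597) = -159.406° → normalised to [0°, 360°): 200.594°.

201°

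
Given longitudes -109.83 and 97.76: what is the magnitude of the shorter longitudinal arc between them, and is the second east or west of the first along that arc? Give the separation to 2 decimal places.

152.41° west

Raw difference: 97.76 − -109.83 = 207.59°.
Normalise into (−180°, 180°]: 207.59° − 360° = -152.41°.
Negative ⇒ the second point lies to the west; separation 152.41°.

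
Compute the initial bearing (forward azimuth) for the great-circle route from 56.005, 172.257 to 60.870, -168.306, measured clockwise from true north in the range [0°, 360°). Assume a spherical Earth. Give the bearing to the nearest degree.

Δλ = -168.306 − 172.257 = -340.563°; wrapped into (−180°, 180°]: 19.437°.
θ = atan2( sin Δλ · cos φ₂ , cos φ₁ · sin φ₂ − sin φ₁ · cos φ₂ · cos Δλ )
  = atan2(0.16199, 0.10781) = 56.355° → normalised to [0°, 360°): 56.355°.

56°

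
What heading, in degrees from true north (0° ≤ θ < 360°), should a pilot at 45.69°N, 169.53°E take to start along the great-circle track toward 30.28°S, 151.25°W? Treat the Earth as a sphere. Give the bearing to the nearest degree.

147°

Δλ = -151.25 − 169.53 = -320.78°; wrapped into (−180°, 180°]: 39.22°.
θ = atan2( sin Δλ · cos φ₂ , cos φ₁ · sin φ₂ − sin φ₁ · cos φ₂ · cos Δλ )
  = atan2(0.54604, -0.83096) = 146.690° → normalised to [0°, 360°): 146.690°.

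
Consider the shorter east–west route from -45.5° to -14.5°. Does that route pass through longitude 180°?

No

Signed shortest Δλ = ((-14.5 − -45.5 + 180) mod 360) − 180 = 31.0°.
Going east by 31.0° from -45.5° reaches -14.5° without touching 180°.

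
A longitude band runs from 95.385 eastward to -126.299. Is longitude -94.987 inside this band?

No

Band width going east from +95.385° to -126.299°: ((-126.299 − 95.385) mod 360) = 138.316°.
Offset of -94.987° east of the west edge: ((-94.987 − 95.385) mod 360) = 169.628°.
169.628° > 138.316° ⇒ outside.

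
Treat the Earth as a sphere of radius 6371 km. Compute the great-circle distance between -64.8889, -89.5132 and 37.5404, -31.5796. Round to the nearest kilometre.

12443 km

Δλ = -31.5796 − -89.5132 = 57.9336°.
Δφ = 37.5404 − -64.8889 = 102.4293°.
a = sin²(Δφ/2) + cos φ₁ · cos φ₂ · sin²(Δλ/2) = 0.686542.
c = 2·atan2(√a, √(1−a)) = 1.95313 rad → d = 6371·c ≈ 12443.38 km.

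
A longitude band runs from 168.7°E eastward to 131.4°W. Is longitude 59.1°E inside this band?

Band width going east from +168.7° to -131.4°: ((-131.4 − 168.7) mod 360) = 59.9°.
Offset of +59.1° east of the west edge: ((59.1 − 168.7) mod 360) = 250.4°.
250.4° > 59.9° ⇒ outside.

No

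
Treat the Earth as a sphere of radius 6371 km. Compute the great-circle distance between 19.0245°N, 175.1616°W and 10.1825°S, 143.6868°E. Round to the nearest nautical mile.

Δλ = 143.6868 − -175.1616 = 318.8484°; wrapped into (−180°, 180°]: -41.1516°.
Δφ = -10.1825 − 19.0245 = -29.2070°.
a = sin²(Δφ/2) + cos φ₁ · cos φ₂ · sin²(Δλ/2) = 0.178498.
c = 2·atan2(√a, √(1−a)) = 0.87238 rad → d = 6371·c ≈ 5557.94 km ≈ 3001.05 nmi.

3001 nmi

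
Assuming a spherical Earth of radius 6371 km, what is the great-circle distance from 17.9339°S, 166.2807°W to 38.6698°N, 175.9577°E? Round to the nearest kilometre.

Δλ = 175.9577 − -166.2807 = 342.2384°; wrapped into (−180°, 180°]: -17.7616°.
Δφ = 38.6698 − -17.9339 = 56.6037°.
a = sin²(Δφ/2) + cos φ₁ · cos φ₂ · sin²(Δλ/2) = 0.242490.
c = 2·atan2(√a, √(1−a)) = 1.02977 rad → d = 6371·c ≈ 6560.64 km.

6561 km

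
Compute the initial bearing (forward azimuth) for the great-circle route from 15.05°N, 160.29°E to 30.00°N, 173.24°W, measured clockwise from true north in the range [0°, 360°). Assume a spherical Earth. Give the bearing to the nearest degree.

Δλ = -173.24 − 160.29 = -333.53°; wrapped into (−180°, 180°]: 26.47°.
θ = atan2( sin Δλ · cos φ₂ , cos φ₁ · sin φ₂ − sin φ₁ · cos φ₂ · cos Δλ )
  = atan2(0.38601, 0.28155) = 53.894° → normalised to [0°, 360°): 53.894°.

54°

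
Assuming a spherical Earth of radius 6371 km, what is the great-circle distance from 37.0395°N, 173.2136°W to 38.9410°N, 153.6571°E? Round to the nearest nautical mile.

1563 nmi

Δλ = 153.6571 − -173.2136 = 326.8707°; wrapped into (−180°, 180°]: -33.1293°.
Δφ = 38.9410 − 37.0395 = 1.9015°.
a = sin²(Δφ/2) + cos φ₁ · cos φ₂ · sin²(Δλ/2) = 0.050738.
c = 2·atan2(√a, √(1−a)) = 0.45440 rad → d = 6371·c ≈ 2895.00 km ≈ 1563.17 nmi.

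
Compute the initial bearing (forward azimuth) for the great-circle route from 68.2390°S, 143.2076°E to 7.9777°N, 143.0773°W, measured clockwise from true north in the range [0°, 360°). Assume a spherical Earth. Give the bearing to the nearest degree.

72°

Δλ = -143.0773 − 143.2076 = -286.2849°; wrapped into (−180°, 180°]: 73.7151°.
θ = atan2( sin Δλ · cos φ₂ , cos φ₁ · sin φ₂ − sin φ₁ · cos φ₂ · cos Δλ )
  = atan2(0.95059, 0.30936) = 71.973° → normalised to [0°, 360°): 71.973°.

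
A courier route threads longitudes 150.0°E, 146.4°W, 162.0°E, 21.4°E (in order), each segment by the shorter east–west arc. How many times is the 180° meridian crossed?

2

Leg 1: +150.0° → -146.4°, shortest Δλ = 63.6° (east) — crosses 180°.
Leg 2: -146.4° → +162.0°, shortest Δλ = -51.6° (west) — crosses 180°.
Leg 3: +162.0° → +21.4°, shortest Δλ = -140.6° (west) — does not cross 180°.
Total crossings: 2.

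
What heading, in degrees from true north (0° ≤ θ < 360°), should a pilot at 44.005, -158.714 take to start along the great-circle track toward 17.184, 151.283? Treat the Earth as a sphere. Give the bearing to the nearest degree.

Δλ = 151.283 − -158.714 = 309.997°; wrapped into (−180°, 180°]: -50.003°.
θ = atan2( sin Δλ · cos φ₂ , cos φ₁ · sin φ₂ − sin φ₁ · cos φ₂ · cos Δλ )
  = atan2(-0.73188, -0.21409) = -106.305° → normalised to [0°, 360°): 253.695°.

254°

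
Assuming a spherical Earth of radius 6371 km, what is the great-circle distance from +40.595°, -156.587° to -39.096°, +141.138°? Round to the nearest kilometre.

Δλ = 141.138 − -156.587 = 297.725°; wrapped into (−180°, 180°]: -62.275°.
Δφ = -39.096 − 40.595 = -79.691°.
a = sin²(Δφ/2) + cos φ₁ · cos φ₂ · sin²(Δλ/2) = 0.568094.
c = 2·atan2(√a, √(1−a)) = 1.70741 rad → d = 6371·c ≈ 10877.90 km.

10878 km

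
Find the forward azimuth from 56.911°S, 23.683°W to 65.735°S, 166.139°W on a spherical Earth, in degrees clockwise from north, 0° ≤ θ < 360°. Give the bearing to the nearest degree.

Δλ = -166.139 − -23.683 = -142.456°.
θ = atan2( sin Δλ · cos φ₂ , cos φ₁ · sin φ₂ − sin φ₁ · cos φ₂ · cos Δλ )
  = atan2(-0.25043, -0.77071) = -162.000° → normalised to [0°, 360°): 198.000°.

198°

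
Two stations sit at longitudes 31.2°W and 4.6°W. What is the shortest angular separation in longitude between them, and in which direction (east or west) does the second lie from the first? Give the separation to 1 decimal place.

26.6° east

Raw difference: -4.6 − -31.2 = 26.6°.
Normalise into (−180°, 180°]: 26.6° stays 26.6°.
Positive ⇒ the second point lies to the east; separation 26.6°.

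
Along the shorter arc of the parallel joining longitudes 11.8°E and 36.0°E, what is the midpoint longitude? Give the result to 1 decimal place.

23.9°E

Signed shortest Δλ from +11.8° to +36.0° is +24.2°.
Midpoint longitude = +11.8° + (+24.2°)/2 = +11.8° + 12.1° = +23.9°.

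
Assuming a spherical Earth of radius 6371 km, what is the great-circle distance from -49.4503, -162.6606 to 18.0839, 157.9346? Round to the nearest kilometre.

8453 km

Δλ = 157.9346 − -162.6606 = 320.5952°; wrapped into (−180°, 180°]: -39.4048°.
Δφ = 18.0839 − -49.4503 = 67.5342°.
a = sin²(Δφ/2) + cos φ₁ · cos φ₂ · sin²(Δλ/2) = 0.379175.
c = 2·atan2(√a, √(1−a)) = 1.32673 rad → d = 6371·c ≈ 8452.60 km.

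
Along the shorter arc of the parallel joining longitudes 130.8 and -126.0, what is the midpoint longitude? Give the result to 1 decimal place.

Signed shortest Δλ from +130.8° to -126.0° is +103.2°.
Midpoint longitude = +130.8° + (+103.2°)/2 = +130.8° + 51.6° = +182.4°.
Normalise into (−180°, 180°]: -177.6°.
(The naïve average (+130.8 + -126.0)/2 = 2.4° is on the wrong side of the globe.)

-177.6°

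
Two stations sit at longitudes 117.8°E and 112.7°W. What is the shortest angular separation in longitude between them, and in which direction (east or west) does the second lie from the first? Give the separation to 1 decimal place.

129.5° east

Raw difference: -112.7 − 117.8 = -230.5°.
Normalise into (−180°, 180°]: -230.5° + 360° = 129.5°.
Positive ⇒ the second point lies to the east; separation 129.5°.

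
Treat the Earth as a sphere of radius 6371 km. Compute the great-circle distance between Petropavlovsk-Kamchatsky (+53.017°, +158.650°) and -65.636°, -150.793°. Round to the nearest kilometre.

Δλ = -150.793 − 158.650 = -309.443°; wrapped into (−180°, 180°]: 50.557°.
Δφ = -65.636 − 53.017 = -118.653°.
a = sin²(Δφ/2) + cos φ₁ · cos φ₂ · sin²(Δλ/2) = 0.785004.
c = 2·atan2(√a, √(1−a)) = 2.17731 rad → d = 6371·c ≈ 13871.66 km.

13872 km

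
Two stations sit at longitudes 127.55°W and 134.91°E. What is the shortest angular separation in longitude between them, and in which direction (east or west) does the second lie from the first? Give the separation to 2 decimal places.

Raw difference: 134.91 − -127.55 = 262.46°.
Normalise into (−180°, 180°]: 262.46° − 360° = -97.54°.
Negative ⇒ the second point lies to the west; separation 97.54°.

97.54° west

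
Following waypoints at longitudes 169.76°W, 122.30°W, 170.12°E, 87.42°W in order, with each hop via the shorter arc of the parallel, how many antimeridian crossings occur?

Leg 1: -169.76° → -122.30°, shortest Δλ = 47.46° (east) — does not cross 180°.
Leg 2: -122.30° → +170.12°, shortest Δλ = -67.58° (west) — crosses 180°.
Leg 3: +170.12° → -87.42°, shortest Δλ = 102.46° (east) — crosses 180°.
Total crossings: 2.

2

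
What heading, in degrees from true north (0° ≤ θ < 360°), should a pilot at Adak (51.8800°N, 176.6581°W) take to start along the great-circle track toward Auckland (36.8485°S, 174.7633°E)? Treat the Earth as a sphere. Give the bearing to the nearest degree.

Δλ = 174.7633 − -176.6581 = 351.4214°; wrapped into (−180°, 180°]: -8.5786°.
θ = atan2( sin Δλ · cos φ₂ , cos φ₁ · sin φ₂ − sin φ₁ · cos φ₂ · cos Δλ )
  = atan2(-0.11937, -0.99271) = -173.144° → normalised to [0°, 360°): 186.856°.

187°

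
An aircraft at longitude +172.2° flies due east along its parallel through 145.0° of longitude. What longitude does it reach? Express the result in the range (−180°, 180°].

-42.8°

Start at +172.2°; shift +145.0° → +317.2°.
+317.2° lies outside (−180°, 180°]; subtract 360° → -42.8°.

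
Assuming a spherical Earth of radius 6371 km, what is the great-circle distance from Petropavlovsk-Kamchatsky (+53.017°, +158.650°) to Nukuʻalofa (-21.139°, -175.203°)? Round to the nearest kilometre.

8623 km

Δλ = -175.203 − 158.650 = -333.853°; wrapped into (−180°, 180°]: 26.147°.
Δφ = -21.139 − 53.017 = -74.156°.
a = sin²(Δφ/2) + cos φ₁ · cos φ₂ · sin²(Δλ/2) = 0.392200.
c = 2·atan2(√a, √(1−a)) = 1.35349 rad → d = 6371·c ≈ 8623.09 km.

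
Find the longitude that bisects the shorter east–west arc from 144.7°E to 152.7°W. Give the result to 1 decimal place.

Signed shortest Δλ from +144.7° to -152.7° is +62.6°.
Midpoint longitude = +144.7° + (+62.6°)/2 = +144.7° + 31.3° = +176.0°.
(The naïve average (+144.7 + -152.7)/2 = -4.0° is on the wrong side of the globe.)

176.0°E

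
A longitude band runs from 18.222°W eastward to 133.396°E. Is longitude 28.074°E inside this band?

Band width going east from -18.222° to +133.396°: ((133.396 − -18.222) mod 360) = 151.618°.
Offset of +28.074° east of the west edge: ((28.074 − -18.222) mod 360) = 46.296°.
46.296° ≤ 151.618° ⇒ inside.

Yes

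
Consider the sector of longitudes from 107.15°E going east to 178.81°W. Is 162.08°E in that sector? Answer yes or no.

Band width going east from +107.15° to -178.81°: ((-178.81 − 107.15) mod 360) = 74.04°.
Offset of +162.08° east of the west edge: ((162.08 − 107.15) mod 360) = 54.93°.
54.93° ≤ 74.04° ⇒ inside.

Yes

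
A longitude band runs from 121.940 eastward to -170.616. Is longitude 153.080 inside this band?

Yes

Band width going east from +121.940° to -170.616°: ((-170.616 − 121.940) mod 360) = 67.444°.
Offset of +153.080° east of the west edge: ((153.080 − 121.940) mod 360) = 31.140°.
31.140° ≤ 67.444° ⇒ inside.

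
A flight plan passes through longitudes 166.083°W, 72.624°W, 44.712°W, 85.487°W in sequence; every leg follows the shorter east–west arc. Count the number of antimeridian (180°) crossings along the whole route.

Leg 1: -166.083° → -72.624°, shortest Δλ = 93.459° (east) — does not cross 180°.
Leg 2: -72.624° → -44.712°, shortest Δλ = 27.912° (east) — does not cross 180°.
Leg 3: -44.712° → -85.487°, shortest Δλ = -40.775° (west) — does not cross 180°.
Total crossings: 0.

0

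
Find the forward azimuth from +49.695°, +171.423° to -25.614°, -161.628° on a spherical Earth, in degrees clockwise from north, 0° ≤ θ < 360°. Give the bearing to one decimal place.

Δλ = -161.628 − 171.423 = -333.051°; wrapped into (−180°, 180°]: 26.949°.
θ = atan2( sin Δλ · cos φ₂ , cos φ₁ · sin φ₂ − sin φ₁ · cos φ₂ · cos Δλ )
  = atan2(0.40866, -0.89263) = 155.401° → normalised to [0°, 360°): 155.401°.

155.4°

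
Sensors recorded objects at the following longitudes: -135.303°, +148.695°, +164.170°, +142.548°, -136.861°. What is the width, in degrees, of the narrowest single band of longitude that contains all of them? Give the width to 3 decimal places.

82.149°

Sort the longitudes: -136.861°, -135.303°, +142.548°, +148.695°, +164.170°.
Eastward gaps between consecutive values (wrapping around): 1.558°, 277.851°, 6.147°, 15.475°, 58.969°.
Largest gap = 277.851° ⇒ minimal covering band is its complement: 360° − 277.851° = 82.149°.
Band runs from +142.548° eastward to -135.303°, crossing the antimeridian.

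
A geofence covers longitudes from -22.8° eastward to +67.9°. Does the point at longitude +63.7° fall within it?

Band width going east from -22.8° to +67.9°: ((67.9 − -22.8) mod 360) = 90.7°.
Offset of +63.7° east of the west edge: ((63.7 − -22.8) mod 360) = 86.5°.
86.5° ≤ 90.7° ⇒ inside.

Yes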